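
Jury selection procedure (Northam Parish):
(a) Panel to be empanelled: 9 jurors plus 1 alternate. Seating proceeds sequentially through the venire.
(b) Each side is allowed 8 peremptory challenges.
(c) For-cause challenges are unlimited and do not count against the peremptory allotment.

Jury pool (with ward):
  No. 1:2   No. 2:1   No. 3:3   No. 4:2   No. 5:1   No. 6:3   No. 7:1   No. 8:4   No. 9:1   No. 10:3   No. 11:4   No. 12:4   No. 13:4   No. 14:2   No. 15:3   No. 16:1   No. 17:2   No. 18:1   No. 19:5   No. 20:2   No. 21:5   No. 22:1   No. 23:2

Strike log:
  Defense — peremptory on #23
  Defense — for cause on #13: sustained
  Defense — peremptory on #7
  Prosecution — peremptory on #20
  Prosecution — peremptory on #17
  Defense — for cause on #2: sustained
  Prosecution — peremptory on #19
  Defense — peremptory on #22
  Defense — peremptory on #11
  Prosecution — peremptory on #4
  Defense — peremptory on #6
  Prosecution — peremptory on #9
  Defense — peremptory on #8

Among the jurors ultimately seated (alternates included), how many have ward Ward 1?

Removed: #2, #4, #6, #7, #8, #9, #11, #13, #17, #19, #20, #22, #23.
Seated (10 incl. alternates): #1, #3, #5, #10, #12, #14, #15, #16, #18, #21.
Of those, in Ward 1: #5, #16, #18 → 3.

3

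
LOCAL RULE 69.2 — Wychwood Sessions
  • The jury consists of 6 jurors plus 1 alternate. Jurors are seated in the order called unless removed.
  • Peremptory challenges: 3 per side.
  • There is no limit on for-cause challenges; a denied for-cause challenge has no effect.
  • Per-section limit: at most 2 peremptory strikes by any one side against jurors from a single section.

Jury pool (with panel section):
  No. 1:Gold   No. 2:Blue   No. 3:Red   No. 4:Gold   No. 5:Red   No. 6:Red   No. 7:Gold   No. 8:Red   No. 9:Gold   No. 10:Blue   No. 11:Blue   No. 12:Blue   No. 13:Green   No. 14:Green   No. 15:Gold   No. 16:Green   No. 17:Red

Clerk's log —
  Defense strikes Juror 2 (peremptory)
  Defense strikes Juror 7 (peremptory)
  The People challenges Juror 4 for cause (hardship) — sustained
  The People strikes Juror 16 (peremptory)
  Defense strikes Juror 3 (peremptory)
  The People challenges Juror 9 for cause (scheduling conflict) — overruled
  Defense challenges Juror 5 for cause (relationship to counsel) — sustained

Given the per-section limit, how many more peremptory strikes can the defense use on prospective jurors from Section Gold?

Defense peremptories so far: #2, #7, #3 — 3 of 3 used, 0 left overall.
Against Section Gold: #7 — 1 used; per-section cap 2 leaves 1.
Binding limit: min(0, 1) = 0.

0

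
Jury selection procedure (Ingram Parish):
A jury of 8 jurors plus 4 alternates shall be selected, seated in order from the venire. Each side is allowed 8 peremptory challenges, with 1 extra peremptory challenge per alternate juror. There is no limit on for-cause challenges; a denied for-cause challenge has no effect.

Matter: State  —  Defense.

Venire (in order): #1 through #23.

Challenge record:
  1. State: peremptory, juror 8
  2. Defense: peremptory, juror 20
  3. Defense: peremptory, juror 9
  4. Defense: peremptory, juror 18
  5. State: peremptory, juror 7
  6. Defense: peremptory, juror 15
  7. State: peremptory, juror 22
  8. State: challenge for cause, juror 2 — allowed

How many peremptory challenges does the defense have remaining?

8

Defense allotment: 8 base + 1 × 4 alternates = 12.
Defense peremptories used: #20, #9, #18, #15 — 4.
Remaining: 12 − 4 = 8.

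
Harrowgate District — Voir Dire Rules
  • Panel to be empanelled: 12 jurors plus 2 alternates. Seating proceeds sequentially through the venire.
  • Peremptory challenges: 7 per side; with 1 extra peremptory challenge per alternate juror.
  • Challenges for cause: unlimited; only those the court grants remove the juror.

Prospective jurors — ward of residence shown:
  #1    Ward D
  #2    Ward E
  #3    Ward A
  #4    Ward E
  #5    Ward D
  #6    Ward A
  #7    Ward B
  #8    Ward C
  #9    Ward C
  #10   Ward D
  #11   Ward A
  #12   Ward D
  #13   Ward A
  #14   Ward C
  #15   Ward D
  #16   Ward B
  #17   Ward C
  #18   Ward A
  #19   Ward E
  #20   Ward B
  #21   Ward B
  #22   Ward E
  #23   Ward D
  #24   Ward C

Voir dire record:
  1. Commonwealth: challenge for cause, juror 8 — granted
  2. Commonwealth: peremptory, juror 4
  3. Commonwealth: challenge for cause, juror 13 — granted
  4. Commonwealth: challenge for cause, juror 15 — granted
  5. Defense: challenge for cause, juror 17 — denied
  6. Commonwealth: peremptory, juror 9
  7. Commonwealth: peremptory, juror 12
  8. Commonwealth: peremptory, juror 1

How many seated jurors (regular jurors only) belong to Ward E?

Removed: #1, #4, #8, #9, #12, #13, #15.
Seated jurors 1–12: #2, #3, #5, #6, #7, #10, #11, #14, #16, #17, #18, #19 (alternates #20, #21 not counted).
Of those, in Ward E: #2, #19 → 2.

2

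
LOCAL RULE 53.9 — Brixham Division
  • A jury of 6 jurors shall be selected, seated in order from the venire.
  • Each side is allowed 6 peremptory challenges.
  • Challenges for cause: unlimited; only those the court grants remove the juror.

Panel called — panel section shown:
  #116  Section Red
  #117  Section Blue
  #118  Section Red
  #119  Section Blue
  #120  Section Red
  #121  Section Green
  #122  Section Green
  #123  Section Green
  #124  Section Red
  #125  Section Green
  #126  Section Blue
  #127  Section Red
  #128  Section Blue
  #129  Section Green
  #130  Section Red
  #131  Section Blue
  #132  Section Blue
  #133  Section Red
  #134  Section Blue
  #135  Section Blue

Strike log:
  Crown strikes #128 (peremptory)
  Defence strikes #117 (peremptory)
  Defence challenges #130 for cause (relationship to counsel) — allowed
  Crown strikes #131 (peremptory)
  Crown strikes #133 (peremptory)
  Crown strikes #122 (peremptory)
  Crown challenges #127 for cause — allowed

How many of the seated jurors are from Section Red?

3

Removed: #117, #122, #127, #128, #130, #131, #133.
Seated jurors 1–6: #116, #118, #119, #120, #121, #123.
Of those, in Section Red: #116, #118, #120 → 3.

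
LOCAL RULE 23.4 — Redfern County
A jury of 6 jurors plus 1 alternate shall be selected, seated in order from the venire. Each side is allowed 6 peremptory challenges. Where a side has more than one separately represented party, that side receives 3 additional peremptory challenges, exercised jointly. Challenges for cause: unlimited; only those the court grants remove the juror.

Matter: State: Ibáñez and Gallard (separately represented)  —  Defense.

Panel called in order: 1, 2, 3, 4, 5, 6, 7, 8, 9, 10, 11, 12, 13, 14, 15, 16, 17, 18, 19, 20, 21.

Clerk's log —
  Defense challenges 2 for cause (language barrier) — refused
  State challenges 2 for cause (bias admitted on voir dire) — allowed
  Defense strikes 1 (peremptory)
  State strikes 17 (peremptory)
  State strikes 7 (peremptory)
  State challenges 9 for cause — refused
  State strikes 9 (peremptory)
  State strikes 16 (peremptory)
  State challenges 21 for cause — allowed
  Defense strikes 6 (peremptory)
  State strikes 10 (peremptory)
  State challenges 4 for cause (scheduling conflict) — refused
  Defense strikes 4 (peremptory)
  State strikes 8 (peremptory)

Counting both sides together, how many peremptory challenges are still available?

State allotment: 6 base + 3 multi-party = 9. Defense allotment: 6.
State peremptories used: #17, #7, #9, #16, #10, #8 — 6 (for-cause on #2, #9, #21, #4 don't count).
Defense peremptories used: #1, #6, #4 — 3 (the for-cause on #2 doesn't count).
Remaining: (9 − 6) + (6 − 3) = 6.

6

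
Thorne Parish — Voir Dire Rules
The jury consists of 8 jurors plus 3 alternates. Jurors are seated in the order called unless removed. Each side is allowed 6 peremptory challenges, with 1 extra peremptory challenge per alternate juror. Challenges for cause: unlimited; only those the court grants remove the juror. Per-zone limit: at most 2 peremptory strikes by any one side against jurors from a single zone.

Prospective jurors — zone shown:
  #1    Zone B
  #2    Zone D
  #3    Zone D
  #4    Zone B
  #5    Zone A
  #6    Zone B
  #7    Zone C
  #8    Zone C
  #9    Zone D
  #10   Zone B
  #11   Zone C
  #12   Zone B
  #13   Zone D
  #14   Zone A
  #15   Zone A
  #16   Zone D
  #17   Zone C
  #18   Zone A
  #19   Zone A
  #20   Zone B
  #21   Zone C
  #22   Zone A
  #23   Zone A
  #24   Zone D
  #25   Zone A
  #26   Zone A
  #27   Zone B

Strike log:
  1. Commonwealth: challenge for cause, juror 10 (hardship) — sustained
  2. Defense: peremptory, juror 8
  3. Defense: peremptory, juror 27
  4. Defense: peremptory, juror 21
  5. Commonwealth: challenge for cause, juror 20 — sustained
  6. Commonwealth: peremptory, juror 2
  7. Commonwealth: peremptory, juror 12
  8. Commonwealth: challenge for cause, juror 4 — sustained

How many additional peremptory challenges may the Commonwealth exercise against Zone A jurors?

Commonwealth peremptories so far: #2, #12 — 2 of 9 used, 7 left overall.
Against Zone A: none yet — per-zone cap 2 leaves 2.
Binding limit: min(7, 2) = 2.

2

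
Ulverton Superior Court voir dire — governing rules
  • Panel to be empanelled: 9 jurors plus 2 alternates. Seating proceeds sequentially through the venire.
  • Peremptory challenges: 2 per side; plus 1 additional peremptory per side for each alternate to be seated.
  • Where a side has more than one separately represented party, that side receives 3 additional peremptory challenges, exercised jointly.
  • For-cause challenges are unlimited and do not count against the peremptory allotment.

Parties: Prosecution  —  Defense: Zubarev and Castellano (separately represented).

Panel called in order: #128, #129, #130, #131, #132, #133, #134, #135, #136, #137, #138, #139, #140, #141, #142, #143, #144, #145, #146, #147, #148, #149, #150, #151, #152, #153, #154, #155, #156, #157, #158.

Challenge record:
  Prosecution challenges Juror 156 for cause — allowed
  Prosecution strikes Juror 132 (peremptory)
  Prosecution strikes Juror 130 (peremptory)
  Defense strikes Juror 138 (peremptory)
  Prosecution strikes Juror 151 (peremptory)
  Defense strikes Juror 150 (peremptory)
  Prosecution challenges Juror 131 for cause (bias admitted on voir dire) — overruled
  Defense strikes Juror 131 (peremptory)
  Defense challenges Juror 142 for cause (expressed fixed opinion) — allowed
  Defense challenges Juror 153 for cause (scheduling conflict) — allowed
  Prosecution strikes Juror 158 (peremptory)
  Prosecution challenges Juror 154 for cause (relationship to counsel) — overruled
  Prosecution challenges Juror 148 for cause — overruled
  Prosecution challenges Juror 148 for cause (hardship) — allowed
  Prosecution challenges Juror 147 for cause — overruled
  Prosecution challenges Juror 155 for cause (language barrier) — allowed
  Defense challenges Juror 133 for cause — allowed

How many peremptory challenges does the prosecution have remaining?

Prosecution allotment: 2 base + 1 × 2 alternates = 4.
Prosecution peremptories used: #132, #130, #151, #158 — 4 (for-cause on #156, #131, #154, #148, #148, #147, #155 don't count).
Remaining: 4 − 4 = 0.

0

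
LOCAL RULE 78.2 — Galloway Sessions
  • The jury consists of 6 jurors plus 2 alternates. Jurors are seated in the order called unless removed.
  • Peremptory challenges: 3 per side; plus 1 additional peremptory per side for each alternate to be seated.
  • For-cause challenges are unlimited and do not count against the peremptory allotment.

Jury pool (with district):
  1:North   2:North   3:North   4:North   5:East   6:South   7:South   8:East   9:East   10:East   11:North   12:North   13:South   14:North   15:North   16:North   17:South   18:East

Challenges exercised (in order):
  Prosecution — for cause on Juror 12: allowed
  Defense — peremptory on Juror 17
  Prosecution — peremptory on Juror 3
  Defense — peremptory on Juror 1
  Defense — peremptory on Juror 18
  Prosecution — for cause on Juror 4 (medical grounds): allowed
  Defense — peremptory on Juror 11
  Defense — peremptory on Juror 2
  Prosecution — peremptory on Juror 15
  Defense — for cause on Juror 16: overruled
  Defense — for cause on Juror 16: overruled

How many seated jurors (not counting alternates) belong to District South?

2

Removed: #1, #2, #3, #4, #11, #12, #15, #17, #18.
Seated jurors 1–6: #5, #6, #7, #8, #9, #10 (alternates #13, #14 not counted).
Of those, in District South: #6, #7 → 2.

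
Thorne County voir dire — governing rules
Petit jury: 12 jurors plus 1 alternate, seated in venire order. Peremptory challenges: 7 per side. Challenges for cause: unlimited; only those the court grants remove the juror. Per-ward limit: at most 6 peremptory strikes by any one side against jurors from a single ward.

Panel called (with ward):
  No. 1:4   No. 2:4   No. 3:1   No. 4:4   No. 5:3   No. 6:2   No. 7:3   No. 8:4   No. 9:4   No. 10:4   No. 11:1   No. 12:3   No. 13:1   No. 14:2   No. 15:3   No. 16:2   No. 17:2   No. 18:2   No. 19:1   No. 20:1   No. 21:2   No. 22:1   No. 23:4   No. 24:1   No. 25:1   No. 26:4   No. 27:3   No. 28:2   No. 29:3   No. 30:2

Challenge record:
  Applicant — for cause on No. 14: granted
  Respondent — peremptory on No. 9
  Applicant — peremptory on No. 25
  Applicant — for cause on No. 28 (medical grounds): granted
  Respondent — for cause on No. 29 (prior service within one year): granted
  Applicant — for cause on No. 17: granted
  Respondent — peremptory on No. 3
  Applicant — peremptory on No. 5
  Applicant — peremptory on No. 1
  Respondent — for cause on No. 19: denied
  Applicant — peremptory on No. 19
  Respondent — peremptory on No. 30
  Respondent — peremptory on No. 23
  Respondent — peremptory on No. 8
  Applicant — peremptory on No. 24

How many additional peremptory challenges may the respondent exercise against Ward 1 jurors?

Respondent peremptories so far: #9, #3, #30, #23, #8 — 5 of 7 used, 2 left overall.
Against Ward 1: #3 — 1 used; per-ward cap 6 leaves 5.
Binding limit: min(2, 5) = 2.

2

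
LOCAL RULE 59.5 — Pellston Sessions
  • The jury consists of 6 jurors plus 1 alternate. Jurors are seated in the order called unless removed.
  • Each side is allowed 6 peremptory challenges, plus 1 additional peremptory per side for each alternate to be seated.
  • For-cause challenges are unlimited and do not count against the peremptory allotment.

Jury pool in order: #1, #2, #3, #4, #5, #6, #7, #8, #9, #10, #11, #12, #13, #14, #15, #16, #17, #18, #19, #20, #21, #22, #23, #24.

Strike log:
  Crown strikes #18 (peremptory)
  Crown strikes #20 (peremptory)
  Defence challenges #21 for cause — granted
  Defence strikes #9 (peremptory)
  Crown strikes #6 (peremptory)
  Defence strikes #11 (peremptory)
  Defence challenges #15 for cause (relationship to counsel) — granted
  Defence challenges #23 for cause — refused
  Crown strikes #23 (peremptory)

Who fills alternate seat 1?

8

Removed: #6, #9, #11, #15, #18, #20, #21, #23.
Seating in order: seats 1–6 → #1, #2, #3, #4, #5, #7; alternates → #8.
So alternate 1 is #8.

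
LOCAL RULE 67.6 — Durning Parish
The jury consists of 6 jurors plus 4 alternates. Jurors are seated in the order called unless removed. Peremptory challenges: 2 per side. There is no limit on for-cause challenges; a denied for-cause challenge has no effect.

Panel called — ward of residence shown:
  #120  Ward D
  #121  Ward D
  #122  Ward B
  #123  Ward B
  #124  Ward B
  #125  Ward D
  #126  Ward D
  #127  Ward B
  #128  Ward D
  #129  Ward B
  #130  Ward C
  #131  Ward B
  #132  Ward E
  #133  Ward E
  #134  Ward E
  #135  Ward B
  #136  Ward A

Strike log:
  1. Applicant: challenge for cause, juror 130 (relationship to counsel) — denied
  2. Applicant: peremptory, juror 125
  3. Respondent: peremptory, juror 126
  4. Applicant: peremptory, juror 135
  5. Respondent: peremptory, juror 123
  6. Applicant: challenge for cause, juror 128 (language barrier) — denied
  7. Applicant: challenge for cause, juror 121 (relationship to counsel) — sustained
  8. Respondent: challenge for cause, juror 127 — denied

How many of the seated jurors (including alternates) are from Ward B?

Removed: #121, #123, #125, #126, #135.
Seated (10 incl. alternates): #120, #122, #124, #127, #128, #129, #130, #131, #132, #133.
Of those, in Ward B: #122, #124, #127, #129, #131 → 5.

5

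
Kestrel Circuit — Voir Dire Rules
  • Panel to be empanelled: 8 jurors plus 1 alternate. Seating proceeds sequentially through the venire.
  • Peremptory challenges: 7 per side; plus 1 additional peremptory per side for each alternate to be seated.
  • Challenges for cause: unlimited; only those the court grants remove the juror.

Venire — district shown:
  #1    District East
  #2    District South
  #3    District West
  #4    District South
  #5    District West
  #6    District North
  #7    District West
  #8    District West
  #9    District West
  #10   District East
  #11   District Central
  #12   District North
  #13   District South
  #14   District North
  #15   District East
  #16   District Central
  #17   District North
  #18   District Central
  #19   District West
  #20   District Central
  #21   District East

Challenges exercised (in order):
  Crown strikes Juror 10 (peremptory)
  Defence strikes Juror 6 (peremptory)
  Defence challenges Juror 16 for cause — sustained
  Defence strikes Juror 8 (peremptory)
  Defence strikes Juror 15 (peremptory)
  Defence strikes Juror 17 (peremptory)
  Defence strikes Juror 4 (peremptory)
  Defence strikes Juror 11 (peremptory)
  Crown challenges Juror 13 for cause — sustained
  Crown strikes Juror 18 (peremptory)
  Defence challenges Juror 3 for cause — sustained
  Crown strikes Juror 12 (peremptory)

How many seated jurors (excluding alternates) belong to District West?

4

Removed: #3, #4, #6, #8, #10, #11, #12, #13, #15, #16, #17, #18.
Seated jurors 1–8: #1, #2, #5, #7, #9, #14, #19, #20 (alternates #21 not counted).
Of those, in District West: #5, #7, #9, #19 → 4.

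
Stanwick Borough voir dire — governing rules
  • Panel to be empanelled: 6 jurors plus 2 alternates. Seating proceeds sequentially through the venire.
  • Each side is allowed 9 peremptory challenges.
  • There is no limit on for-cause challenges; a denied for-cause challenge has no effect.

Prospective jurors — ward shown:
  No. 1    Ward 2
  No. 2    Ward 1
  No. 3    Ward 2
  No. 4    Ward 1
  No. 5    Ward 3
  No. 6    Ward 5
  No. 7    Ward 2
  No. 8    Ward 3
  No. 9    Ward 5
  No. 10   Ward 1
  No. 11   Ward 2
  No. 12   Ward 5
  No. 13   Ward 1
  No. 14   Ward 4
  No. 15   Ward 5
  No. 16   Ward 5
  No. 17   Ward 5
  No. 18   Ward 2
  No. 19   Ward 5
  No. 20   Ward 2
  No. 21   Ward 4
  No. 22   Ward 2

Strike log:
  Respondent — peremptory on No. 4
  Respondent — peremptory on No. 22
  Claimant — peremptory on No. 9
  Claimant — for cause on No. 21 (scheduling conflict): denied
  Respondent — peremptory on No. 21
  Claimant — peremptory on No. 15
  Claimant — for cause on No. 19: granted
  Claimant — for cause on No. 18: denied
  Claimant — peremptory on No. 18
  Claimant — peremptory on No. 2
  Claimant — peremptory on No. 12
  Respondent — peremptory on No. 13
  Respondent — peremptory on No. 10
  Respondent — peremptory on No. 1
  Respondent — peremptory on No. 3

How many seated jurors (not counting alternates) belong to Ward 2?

Removed: #1, #2, #3, #4, #9, #10, #12, #13, #15, #18, #19, #21, #22.
Seated jurors 1–6: #5, #6, #7, #8, #11, #14 (alternates #16, #17 not counted).
Of those, in Ward 2: #7, #11 → 2.

2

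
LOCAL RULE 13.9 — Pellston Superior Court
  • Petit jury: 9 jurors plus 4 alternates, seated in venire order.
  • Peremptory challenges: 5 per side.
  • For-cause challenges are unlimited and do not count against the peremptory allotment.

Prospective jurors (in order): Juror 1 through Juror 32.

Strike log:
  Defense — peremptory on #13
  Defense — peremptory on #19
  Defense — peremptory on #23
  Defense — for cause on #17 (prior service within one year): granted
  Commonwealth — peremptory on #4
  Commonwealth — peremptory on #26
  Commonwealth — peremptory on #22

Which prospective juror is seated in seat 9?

Removed: #4, #13, #17, #19, #22, #23, #26.
Filling seats in venire order through position 9: #1, #2, #3, #5, #6, #7, #8, #9, #10.
So seat 9 is #10.

10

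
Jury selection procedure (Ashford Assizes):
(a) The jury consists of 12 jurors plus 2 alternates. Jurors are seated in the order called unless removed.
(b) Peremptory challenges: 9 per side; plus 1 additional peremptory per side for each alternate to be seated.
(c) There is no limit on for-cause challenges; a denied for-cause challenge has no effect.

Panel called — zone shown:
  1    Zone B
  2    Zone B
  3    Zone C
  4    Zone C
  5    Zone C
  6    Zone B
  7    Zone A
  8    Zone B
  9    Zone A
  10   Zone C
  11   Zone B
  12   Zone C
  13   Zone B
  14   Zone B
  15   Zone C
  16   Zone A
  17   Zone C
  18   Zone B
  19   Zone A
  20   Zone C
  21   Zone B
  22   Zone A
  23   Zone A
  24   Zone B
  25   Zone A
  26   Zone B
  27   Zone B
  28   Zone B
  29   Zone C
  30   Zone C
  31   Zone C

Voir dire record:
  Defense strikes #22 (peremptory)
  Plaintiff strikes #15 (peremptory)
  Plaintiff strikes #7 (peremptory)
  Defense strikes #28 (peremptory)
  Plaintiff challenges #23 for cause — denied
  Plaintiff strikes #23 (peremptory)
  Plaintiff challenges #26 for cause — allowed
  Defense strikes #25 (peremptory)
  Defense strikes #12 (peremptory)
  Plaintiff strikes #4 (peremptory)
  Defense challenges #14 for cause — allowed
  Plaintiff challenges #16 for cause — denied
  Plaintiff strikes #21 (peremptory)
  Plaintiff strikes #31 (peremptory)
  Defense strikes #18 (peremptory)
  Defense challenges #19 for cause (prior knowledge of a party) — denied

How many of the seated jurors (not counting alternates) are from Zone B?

6

Removed: #4, #7, #12, #14, #15, #18, #21, #22, #23, #25, #26, #28, #31.
Seated jurors 1–12: #1, #2, #3, #5, #6, #8, #9, #10, #11, #13, #16, #17 (alternates #19, #20 not counted).
Of those, in Zone B: #1, #2, #6, #8, #11, #13 → 6.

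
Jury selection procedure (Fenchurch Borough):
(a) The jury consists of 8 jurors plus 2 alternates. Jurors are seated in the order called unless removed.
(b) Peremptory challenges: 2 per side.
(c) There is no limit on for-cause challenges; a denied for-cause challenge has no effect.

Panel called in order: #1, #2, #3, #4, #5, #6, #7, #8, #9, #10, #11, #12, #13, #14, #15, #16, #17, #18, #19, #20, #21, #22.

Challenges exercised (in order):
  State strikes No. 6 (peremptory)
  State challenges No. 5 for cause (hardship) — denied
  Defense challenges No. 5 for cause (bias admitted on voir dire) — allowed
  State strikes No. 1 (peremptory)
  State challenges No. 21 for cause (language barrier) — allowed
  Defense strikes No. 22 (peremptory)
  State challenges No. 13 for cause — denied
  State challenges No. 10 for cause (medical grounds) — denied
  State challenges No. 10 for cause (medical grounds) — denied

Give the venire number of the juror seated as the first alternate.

12

Removed: #1, #5, #6, #21, #22. (#10, #13 stay — for-cause denied.)
Filling seats in venire order through position 9: #2, #3, #4, #7, #8, #9, #10, #11, #12.
So alternate 1 is #12.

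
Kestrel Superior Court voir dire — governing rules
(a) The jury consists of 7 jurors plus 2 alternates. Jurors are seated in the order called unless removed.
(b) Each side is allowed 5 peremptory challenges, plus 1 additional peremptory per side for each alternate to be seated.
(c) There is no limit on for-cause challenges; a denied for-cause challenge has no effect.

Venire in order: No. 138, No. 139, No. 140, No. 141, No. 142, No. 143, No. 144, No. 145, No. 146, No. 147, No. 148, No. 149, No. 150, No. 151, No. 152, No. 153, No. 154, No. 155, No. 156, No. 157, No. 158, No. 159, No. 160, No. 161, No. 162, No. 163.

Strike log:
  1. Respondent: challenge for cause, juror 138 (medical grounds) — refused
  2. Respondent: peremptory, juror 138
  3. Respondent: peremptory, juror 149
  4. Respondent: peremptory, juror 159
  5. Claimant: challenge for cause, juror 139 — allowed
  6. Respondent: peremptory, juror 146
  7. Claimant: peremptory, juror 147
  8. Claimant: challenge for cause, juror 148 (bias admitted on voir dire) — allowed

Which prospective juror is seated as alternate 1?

Removed: #138, #139, #146, #147, #148, #149, #159.
Seating in order: seats 1–7 → #140, #141, #142, #143, #144, #145, #150; alternates → #151, #152.
So alternate 1 is #151.

151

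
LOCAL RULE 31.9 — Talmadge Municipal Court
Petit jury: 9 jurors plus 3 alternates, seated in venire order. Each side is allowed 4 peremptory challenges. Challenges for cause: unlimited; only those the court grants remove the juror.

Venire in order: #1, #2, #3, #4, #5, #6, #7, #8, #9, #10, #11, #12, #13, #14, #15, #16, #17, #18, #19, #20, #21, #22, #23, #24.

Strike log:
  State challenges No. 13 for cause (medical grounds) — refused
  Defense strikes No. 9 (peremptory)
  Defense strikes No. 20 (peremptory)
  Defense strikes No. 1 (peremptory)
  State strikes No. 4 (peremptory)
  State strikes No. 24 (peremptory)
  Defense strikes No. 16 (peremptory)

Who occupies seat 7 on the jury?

10

Removed: #1, #4, #9, #16, #20, #24. (#13 stays — for-cause denied.)
Seating in order: seats 1–9 → #2, #3, #5, #6, #7, #8, #10, #11, #12; alternates → #13, #14, #15.
So seat 7 is #10.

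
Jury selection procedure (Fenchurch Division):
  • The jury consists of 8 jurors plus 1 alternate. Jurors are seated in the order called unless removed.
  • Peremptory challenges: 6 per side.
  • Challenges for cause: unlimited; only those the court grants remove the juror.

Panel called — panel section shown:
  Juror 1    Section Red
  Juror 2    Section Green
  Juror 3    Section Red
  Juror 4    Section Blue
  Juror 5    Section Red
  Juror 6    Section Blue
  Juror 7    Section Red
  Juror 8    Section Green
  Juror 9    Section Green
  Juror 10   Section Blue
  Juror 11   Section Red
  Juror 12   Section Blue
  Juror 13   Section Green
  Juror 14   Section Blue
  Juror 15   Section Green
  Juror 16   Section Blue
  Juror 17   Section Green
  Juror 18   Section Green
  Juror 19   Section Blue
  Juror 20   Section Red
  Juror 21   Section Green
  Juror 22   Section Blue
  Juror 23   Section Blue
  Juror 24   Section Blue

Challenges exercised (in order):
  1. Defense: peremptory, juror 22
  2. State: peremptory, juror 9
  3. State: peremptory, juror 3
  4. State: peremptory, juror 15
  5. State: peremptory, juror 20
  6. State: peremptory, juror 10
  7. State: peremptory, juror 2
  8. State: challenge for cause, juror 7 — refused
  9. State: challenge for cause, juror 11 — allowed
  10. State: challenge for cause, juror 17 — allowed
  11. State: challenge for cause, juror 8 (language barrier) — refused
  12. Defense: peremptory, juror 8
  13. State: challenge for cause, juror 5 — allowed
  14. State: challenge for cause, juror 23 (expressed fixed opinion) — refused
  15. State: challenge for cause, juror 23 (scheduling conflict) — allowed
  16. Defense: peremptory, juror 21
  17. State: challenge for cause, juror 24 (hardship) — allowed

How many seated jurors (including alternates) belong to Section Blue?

5

Removed: #2, #3, #5, #8, #9, #10, #11, #15, #17, #20, #21, #22, #23, #24.
Seated (9 incl. alternates): #1, #4, #6, #7, #12, #13, #14, #16, #18.
Of those, in Section Blue: #4, #6, #12, #14, #16 → 5.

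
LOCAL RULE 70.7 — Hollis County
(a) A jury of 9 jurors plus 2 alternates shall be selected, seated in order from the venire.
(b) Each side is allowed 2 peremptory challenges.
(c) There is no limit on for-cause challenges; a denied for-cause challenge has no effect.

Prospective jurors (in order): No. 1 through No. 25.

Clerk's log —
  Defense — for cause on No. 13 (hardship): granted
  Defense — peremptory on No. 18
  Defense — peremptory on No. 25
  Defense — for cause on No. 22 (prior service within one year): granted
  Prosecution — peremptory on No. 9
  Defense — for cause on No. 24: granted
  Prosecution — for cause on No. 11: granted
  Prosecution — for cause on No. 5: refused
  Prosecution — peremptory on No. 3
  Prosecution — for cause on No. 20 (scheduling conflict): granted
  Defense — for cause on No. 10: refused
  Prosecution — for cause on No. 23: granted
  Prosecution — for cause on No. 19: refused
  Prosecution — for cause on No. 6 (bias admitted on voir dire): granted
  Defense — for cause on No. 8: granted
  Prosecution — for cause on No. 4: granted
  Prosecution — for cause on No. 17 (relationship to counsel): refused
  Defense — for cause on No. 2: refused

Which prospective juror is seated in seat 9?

Removed: #3, #4, #6, #8, #9, #11, #13, #18, #20, #22, #23, #24, #25. (#2, #5, #10, #17, #19 stay — for-cause denied.)
Seating in order: seats 1–9 → #1, #2, #5, #7, #10, #12, #14, #15, #16; alternates → #17, #19.
So seat 9 is #16.

16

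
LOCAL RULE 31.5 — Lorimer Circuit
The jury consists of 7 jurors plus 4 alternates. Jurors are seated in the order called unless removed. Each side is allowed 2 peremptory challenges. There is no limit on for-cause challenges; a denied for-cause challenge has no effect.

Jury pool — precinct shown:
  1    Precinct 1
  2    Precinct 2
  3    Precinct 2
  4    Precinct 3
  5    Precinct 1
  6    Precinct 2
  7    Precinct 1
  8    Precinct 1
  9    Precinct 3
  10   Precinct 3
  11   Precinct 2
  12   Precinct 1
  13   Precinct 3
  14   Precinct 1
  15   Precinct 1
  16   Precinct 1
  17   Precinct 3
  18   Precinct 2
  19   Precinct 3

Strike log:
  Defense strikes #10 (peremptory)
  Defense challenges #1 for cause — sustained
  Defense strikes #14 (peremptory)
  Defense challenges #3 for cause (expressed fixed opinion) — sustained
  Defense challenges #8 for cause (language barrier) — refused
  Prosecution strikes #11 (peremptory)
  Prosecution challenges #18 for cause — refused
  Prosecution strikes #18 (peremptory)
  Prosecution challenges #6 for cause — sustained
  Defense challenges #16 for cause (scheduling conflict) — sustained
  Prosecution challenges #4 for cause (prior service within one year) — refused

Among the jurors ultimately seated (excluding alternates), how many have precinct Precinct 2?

1

Removed: #1, #3, #6, #10, #11, #14, #16, #18.
Seated jurors 1–7: #2, #4, #5, #7, #8, #9, #12 (alternates #13, #15, #17, #19 not counted).
Of those, in Precinct 2: #2 → 1.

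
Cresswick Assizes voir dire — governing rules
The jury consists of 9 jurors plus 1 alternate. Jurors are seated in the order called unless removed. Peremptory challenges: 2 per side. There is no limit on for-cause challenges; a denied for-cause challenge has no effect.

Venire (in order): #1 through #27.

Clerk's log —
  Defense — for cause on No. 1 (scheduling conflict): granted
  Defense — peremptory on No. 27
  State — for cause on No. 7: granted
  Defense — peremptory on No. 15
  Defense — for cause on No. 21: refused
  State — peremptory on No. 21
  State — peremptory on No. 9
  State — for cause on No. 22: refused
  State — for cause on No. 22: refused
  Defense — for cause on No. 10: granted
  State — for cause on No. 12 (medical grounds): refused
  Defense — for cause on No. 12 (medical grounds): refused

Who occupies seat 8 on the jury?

Removed: #1, #7, #9, #10, #15, #21, #27. (#12, #22 stay — for-cause denied.)
Seating in order: seats 1–9 → #2, #3, #4, #5, #6, #8, #11, #12, #13; alternates → #14.
So seat 8 is #12.

12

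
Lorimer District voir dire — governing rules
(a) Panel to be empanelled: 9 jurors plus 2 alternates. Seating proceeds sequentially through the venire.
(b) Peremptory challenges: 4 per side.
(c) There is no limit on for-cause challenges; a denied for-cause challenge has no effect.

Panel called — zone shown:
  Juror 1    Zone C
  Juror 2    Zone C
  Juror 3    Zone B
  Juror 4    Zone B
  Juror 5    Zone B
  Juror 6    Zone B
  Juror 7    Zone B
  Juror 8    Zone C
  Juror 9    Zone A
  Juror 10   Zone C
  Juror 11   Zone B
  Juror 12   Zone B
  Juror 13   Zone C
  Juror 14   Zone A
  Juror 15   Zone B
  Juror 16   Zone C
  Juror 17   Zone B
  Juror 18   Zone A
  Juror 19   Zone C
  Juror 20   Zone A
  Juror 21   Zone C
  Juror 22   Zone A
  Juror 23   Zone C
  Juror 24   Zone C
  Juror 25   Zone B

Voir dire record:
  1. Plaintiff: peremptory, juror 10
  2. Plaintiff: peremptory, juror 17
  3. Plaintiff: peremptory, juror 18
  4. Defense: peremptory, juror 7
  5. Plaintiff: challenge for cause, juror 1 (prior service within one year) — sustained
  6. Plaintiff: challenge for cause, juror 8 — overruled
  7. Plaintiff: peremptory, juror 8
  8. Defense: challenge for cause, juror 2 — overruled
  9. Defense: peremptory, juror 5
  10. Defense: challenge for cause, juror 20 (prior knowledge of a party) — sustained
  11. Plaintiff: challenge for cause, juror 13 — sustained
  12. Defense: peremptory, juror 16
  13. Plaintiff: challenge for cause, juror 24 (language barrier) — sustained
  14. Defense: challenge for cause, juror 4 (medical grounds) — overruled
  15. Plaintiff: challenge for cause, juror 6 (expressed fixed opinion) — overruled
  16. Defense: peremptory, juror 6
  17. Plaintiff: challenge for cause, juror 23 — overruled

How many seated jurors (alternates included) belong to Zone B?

5

Removed: #1, #5, #6, #7, #8, #10, #13, #16, #17, #18, #20, #24.
Seated (11 incl. alternates): #2, #3, #4, #9, #11, #12, #14, #15, #19, #21, #22.
Of those, in Zone B: #3, #4, #11, #12, #15 → 5.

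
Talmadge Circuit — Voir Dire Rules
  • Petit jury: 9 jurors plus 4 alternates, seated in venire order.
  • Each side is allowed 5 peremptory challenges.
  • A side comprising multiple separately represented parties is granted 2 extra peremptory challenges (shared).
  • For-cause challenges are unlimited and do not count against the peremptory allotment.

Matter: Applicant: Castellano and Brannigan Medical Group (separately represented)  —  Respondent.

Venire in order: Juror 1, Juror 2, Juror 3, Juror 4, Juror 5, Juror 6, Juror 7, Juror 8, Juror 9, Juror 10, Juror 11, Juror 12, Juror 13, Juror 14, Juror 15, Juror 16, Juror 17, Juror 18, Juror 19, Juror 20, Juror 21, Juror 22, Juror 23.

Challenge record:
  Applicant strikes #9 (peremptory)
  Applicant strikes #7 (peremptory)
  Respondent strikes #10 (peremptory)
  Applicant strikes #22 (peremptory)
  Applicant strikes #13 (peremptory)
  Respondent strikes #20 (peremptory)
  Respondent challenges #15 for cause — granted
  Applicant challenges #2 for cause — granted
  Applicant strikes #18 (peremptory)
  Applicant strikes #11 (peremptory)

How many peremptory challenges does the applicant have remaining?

Applicant allotment: 5 base + 2 multi-party = 7.
Applicant peremptories used: #9, #7, #22, #13, #18, #11 — 6 (the for-cause on #2 doesn't count).
Remaining: 7 − 6 = 1.

1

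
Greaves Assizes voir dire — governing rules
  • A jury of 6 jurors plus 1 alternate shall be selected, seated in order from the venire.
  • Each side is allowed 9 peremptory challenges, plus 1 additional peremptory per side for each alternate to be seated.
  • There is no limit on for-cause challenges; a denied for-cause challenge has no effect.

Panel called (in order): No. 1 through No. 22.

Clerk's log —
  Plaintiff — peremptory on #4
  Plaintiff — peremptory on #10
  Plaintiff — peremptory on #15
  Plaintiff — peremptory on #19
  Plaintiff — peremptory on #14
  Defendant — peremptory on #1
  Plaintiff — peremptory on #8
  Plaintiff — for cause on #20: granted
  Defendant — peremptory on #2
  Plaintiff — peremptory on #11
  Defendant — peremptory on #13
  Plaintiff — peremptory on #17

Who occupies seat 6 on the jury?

Removed: #1, #2, #4, #8, #10, #11, #13, #14, #15, #17, #19, #20.
Seating in order: seats 1–6 → #3, #5, #6, #7, #9, #12; alternates → #16.
So seat 6 is #12.

12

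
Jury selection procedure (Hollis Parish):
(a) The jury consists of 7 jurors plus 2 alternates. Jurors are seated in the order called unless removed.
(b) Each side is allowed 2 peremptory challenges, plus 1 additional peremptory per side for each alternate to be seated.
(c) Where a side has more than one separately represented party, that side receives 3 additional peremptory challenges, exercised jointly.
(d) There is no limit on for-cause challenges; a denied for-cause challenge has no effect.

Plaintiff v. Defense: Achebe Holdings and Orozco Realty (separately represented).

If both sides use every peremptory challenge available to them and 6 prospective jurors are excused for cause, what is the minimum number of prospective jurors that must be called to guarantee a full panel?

Seats to fill: 7 + 2 alternates = 9.
Peremptories — Plaintiff: 2 + 1×2 = 4; Defense: 2 + 1×2 + 3 = 7; total 11.
For-cause removals: 6.
Minimum venire: 9 + 11 + 6 = 26.

26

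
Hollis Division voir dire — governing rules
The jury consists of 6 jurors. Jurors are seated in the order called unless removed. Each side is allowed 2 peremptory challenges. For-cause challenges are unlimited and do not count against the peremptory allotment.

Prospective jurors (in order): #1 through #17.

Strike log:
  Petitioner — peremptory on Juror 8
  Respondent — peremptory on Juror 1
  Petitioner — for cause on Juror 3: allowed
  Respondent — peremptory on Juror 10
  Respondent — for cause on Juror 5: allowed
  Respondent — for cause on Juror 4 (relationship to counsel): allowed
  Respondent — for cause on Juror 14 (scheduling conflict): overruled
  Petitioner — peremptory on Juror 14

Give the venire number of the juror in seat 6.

Removed: #1, #3, #4, #5, #8, #10, #14.
Filling seats in venire order through position 6: #2, #6, #7, #9, #11, #12.
So seat 6 is #12.

12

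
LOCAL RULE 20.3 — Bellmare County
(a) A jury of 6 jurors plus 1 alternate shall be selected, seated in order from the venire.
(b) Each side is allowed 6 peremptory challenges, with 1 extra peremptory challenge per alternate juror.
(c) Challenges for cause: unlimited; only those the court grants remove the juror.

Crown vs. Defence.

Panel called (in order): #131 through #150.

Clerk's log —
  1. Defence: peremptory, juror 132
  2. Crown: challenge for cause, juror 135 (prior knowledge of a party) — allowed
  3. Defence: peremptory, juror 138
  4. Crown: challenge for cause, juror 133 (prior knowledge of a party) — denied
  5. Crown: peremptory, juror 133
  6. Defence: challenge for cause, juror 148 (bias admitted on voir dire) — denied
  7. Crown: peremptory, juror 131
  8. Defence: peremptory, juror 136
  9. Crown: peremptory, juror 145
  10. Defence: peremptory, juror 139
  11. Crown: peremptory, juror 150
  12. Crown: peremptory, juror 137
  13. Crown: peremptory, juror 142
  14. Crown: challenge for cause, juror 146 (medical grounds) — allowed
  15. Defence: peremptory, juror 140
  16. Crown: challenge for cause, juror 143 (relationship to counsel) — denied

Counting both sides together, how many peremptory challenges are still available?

Crown allotment: 6 base + 1 × 1 alternate = 7. Defence allotment: 6 base + 1 × 1 alternate = 7.
Crown peremptories used: #133, #131, #145, #150, #137, #142 — 6 (for-cause on #135, #133, #146, #143 don't count).
Defence peremptories used: #132, #138, #136, #139, #140 — 5 (the for-cause on #148 doesn't count).
Remaining: (7 − 6) + (7 − 5) = 3.

3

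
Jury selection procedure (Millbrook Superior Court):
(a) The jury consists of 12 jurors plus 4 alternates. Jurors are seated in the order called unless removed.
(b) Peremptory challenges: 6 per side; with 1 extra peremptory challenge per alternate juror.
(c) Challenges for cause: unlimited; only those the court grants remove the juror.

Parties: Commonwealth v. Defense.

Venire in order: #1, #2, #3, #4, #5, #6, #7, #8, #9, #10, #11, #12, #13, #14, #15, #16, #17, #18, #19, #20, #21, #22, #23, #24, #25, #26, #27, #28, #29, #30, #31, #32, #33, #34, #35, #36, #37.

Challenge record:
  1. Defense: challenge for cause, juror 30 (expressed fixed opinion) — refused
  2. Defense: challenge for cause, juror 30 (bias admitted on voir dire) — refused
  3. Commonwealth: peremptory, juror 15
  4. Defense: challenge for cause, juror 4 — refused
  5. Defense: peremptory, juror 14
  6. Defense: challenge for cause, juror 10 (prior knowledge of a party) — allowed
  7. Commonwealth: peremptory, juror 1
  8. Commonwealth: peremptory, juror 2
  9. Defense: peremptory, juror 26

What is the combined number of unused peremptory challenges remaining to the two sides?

15

Commonwealth allotment: 6 base + 1 × 4 alternates = 10. Defense allotment: 6 base + 1 × 4 alternates = 10.
Commonwealth peremptories used: #15, #1, #2 — 3.
Defense peremptories used: #14, #26 — 2 (for-cause on #30, #30, #4, #10 don't count).
Remaining: (10 − 3) + (10 − 2) = 15.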